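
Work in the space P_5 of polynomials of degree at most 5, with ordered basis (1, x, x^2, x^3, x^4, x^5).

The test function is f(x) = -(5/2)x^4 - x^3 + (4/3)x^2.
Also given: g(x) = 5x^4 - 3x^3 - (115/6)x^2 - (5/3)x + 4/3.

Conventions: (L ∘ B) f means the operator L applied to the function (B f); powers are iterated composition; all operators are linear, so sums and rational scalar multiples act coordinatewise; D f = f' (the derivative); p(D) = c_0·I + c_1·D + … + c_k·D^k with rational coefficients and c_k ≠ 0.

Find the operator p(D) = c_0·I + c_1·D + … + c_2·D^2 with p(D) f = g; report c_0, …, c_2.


D^0 f = -(5/2)x^4 - x^3 + (4/3)x^2
D^1 f = -10x^3 - 3x^2 + (8/3)x
D^2 f = -30x^2 - 6x + 8/3
matching coefficients of g against c_0 f + c_1 Df + … from the top degree down determines the c_i
solution: c_0 = -2, c_1 = 1/2, c_2 = 1/2

p(D) = -2·I + (1/2)·D + (1/2)·D^2, i.e. c_0 = -2, c_1 = 1/2, c_2 = 1/2


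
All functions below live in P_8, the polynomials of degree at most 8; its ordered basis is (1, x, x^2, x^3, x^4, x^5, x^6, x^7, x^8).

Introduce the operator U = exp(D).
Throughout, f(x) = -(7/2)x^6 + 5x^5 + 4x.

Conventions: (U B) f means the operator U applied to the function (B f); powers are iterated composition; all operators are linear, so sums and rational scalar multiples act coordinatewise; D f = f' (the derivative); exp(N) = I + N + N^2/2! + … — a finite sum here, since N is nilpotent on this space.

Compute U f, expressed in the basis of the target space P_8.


the result is g(x) = -(7/2)x^6 - 16x^5 - (55/2)x^4 - 20x^3 - (5/2)x^2 + 8x + 11/2

order-1 term: -21x^5 + 25x^4 + 4
order-2 term: -(105/2)x^4 + 50x^3
order-3 term: -70x^3 + 50x^2
order-4 term: -(105/2)x^2 + 25x
order-5 term: -21x + 5
order-6 term: -7/2
the series for exp(D) f terminates at order 6
exp(D) f = -(7/2)x^6 - 16x^5 - (55/2)x^4 - 20x^3 - (5/2)x^2 + 8x + 11/2


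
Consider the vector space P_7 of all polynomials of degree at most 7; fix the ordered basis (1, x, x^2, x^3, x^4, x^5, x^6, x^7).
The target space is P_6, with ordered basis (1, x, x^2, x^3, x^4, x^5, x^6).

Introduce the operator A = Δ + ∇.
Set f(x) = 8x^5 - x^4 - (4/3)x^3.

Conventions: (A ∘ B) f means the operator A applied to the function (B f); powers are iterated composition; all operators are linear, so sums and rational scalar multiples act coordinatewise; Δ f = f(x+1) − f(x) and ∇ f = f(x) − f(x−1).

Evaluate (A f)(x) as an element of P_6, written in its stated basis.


Δ f = 40x^4 + 76x^3 + 70x^2 + 32x + 17/3
∇ f = 40x^4 - 84x^3 + 82x^2 - 40x + 23/3
(Δ + ∇) f = 80x^4 - 8x^3 + 152x^2 - 8x + 40/3

the result is g(x) = 80x^4 - 8x^3 + 152x^2 - 8x + 40/3


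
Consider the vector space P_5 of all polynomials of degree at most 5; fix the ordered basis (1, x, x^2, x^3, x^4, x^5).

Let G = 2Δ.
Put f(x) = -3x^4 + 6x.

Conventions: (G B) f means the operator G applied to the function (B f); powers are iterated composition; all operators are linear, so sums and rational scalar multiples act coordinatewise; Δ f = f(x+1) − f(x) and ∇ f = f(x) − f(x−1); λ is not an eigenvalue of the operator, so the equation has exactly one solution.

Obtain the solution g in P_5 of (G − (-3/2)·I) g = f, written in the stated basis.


the image equals g(x) = -2x^4 + (32/3)x^3 - (80/3)x^2 + (388/9)x - 904/27

write g with unknown coordinates in the stated basis and equate coefficients in (G − (-3/2)·I) g = f
solving from the highest basis element down gives g = -2x^4 + (32/3)x^3 - (80/3)x^2 + (388/9)x - 904/27
check: G g = -16x^3 + 40x^2 - (176/3)x + 452/9
so G g − (-3/2)·g = -3x^4 + 6x = f ✓


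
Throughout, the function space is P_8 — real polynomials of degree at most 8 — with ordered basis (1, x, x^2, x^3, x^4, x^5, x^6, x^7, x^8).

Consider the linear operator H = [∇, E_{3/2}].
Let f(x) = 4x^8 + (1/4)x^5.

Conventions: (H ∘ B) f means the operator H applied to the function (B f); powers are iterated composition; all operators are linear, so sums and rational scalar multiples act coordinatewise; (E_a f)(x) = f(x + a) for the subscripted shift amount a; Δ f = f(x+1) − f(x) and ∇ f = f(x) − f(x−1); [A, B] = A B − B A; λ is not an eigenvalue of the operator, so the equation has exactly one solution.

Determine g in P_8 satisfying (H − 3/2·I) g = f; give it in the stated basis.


g(x) = -(8/3)x^8 - (1/6)x^5

write g with unknown coordinates in the stated basis and equate coefficients in (H − 3/2·I) g = f
solving from the highest basis element down gives g = -(8/3)x^8 - (1/6)x^5
check: H g = 0
so H g − 3/2·g = 4x^8 + (1/4)x^5 = f ✓


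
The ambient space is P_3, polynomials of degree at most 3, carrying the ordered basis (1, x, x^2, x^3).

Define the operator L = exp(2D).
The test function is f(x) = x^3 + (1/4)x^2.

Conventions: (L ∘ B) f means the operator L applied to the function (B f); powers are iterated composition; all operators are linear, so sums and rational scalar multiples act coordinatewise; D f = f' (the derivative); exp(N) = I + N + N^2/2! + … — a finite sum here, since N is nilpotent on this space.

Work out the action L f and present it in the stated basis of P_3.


order-1 term: 6x^2 + x
order-2 term: 12x + 1
order-3 term: 8
the series for exp(2D) f terminates at order 3
exp(2D) f = x^3 + (25/4)x^2 + 13x + 9

the image equals g(x) = x^3 + (25/4)x^2 + 13x + 9


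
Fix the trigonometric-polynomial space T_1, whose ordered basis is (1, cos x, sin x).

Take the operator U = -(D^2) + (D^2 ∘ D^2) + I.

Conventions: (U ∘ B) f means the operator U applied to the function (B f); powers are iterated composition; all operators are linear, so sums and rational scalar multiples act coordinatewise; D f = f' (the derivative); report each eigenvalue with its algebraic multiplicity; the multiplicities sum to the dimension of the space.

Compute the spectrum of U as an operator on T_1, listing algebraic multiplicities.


λ = 1 (multiplicity 1), λ = 3 (multiplicity 2)

image of 1: 1
image of cos x: 3cos x
image of sin x: 3sin x
the matrix is diagonal; its diagonal is (1, 3, 3)
for a triangular matrix the eigenvalues are the diagonal entries, with algebraic multiplicity their repetition count


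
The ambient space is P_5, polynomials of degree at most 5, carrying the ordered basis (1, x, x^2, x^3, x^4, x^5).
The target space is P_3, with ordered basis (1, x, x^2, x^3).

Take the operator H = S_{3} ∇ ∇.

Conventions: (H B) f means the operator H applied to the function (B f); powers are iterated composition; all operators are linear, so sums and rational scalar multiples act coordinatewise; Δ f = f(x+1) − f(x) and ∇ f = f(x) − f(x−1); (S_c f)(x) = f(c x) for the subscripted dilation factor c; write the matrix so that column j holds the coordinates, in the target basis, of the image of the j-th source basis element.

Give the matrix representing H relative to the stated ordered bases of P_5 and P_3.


the matrix is [[0, 0, 2, -6, 14, -30]; [0, 0, 0, 18, -72, 210]; [0, 0, 0, 0, 108, -540]; [0, 0, 0, 0, 0, 540]] (rows listed top to bottom)

image of 1: 0
image of x: 0
image of x^2: 2
image of x^3: 18x - 6
image of x^4: 108x^2 - 72x + 14
image of x^5: 540x^3 - 540x^2 + 210x - 30
each image's coordinates form column j of the matrix


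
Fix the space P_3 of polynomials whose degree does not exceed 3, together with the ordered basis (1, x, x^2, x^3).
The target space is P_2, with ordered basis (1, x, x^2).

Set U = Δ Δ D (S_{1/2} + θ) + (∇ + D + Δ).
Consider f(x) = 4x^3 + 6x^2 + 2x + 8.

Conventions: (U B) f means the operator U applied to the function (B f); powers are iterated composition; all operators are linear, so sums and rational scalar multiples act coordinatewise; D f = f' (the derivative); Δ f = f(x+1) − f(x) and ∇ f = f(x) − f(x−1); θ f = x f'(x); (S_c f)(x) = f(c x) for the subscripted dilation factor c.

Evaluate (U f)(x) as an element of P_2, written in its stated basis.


S_{1/2} f = (1/2)x^3 + (3/2)x^2 + x + 8
θ f = 12x^3 + 12x^2 + 2x
(S_{1/2} + θ) f = (25/2)x^3 + (27/2)x^2 + 3x + 8
D (S_{1/2} + θ) f = (75/2)x^2 + 27x + 3
Δ D (S_{1/2} + θ) f = 75x + 129/2
Δ Δ D (S_{1/2} + θ) f = 75
∇ f = 12x^2
D f = 12x^2 + 12x + 2
Δ f = 12x^2 + 24x + 12
(∇ + D + Δ) f = 36x^2 + 36x + 14
(Δ Δ D (S_{1/2} + θ) + (∇ + D + Δ)) f = 36x^2 + 36x + 89

the image equals g(x) = 36x^2 + 36x + 89


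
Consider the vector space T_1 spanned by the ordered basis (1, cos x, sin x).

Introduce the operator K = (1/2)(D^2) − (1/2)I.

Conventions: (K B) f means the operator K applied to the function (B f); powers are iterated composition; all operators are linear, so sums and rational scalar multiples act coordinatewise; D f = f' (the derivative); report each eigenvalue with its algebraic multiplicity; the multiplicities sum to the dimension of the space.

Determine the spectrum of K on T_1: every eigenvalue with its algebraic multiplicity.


λ = -1 (multiplicity 2), λ = -1/2 (multiplicity 1)

image of 1: -1/2
image of cos x: -cos x
image of sin x: -sin x
the matrix is diagonal; its diagonal is (-1/2, -1, -1)
for a triangular matrix the eigenvalues are the diagonal entries, with algebraic multiplicity their repetition count


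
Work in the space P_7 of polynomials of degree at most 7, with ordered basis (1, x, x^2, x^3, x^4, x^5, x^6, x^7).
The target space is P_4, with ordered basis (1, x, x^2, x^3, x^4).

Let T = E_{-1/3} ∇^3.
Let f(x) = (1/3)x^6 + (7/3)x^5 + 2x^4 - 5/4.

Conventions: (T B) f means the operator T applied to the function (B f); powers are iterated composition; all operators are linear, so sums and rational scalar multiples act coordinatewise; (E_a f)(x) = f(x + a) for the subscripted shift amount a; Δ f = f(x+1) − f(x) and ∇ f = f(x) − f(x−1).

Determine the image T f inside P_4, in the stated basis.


the result is g(x) = 40x^3 - 80x^2 - 32x + 3134/27

∇ f = 2x^5 + (20/3)x^4 - (26/3)x^3 + (19/3)x^2 - (5/3)x
∇ ∇ f = 10x^4 + (20/3)x^3 - 46x^2 + (166/3)x - 64/3
∇ ∇ ∇ f = 40x^3 - 40x^2 - 72x + 98
E_{-1/3} ∇^3 f = 40x^3 - 80x^2 - 32x + 3134/27


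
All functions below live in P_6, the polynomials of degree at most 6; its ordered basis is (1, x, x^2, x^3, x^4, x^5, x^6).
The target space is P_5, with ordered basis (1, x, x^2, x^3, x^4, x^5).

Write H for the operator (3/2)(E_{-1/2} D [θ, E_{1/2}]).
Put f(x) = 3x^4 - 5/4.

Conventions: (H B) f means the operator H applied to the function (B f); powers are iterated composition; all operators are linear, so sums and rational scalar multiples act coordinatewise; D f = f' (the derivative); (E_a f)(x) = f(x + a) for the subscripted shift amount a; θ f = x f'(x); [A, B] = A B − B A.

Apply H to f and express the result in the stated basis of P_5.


the image equals g(x) = -27x^2

E_{1/2} f = 3x^4 + 6x^3 + (9/2)x^2 + (3/2)x - 17/16
θ E_{1/2} f = 12x^4 + 18x^3 + 9x^2 + (3/2)x
θ f = 12x^4
E_{1/2} θ f = 12x^4 + 24x^3 + 18x^2 + 6x + 3/4
[θ, E_{1/2}] f = -6x^3 - 9x^2 - (9/2)x - 3/4
D [θ, E_{1/2}] f = -18x^2 - 18x - 9/2
E_{-1/2} D [θ, E_{1/2}] f = -18x^2
((3/2)(E_{-1/2} D [θ, E_{1/2}])) f = -27x^2


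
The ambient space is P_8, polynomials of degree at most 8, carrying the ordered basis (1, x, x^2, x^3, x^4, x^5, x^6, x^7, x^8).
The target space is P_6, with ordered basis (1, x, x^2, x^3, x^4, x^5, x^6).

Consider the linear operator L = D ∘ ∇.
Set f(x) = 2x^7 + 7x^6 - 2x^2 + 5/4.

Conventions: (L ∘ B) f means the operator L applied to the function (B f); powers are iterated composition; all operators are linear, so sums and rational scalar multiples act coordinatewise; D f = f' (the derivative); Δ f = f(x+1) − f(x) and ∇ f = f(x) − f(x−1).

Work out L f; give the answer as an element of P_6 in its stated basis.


∇ f = 14x^6 - 35x^4 + 70x^3 - 63x^2 + 24x - 3
D ∇ f = 84x^5 - 140x^3 + 210x^2 - 126x + 24

the image equals g(x) = 84x^5 - 140x^3 + 210x^2 - 126x + 24


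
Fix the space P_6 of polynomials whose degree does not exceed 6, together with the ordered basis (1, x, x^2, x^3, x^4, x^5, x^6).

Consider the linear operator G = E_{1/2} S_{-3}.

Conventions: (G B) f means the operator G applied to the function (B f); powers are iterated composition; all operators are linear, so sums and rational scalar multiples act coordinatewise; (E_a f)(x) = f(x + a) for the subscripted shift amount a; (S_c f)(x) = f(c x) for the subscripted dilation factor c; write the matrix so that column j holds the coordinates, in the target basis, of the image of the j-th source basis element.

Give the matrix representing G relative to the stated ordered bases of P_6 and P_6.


image of 1: 1
image of x: -3x - 3/2
image of x^2: 9x^2 + 9x + 9/4
image of x^3: -27x^3 - (81/2)x^2 - (81/4)x - 27/8
image of x^4: 81x^4 + 162x^3 + (243/2)x^2 + (81/2)x + 81/16
image of x^5: -243x^5 - (1215/2)x^4 - (1215/2)x^3 - (1215/4)x^2 - (1215/16)x - 243/32
image of x^6: 729x^6 + 2187x^5 + (10935/4)x^4 + (3645/2)x^3 + (10935/16)x^2 + (2187/16)x + 729/64
each image's coordinates form column j of the matrix

the matrix is [[1, -3/2, 9/4, -27/8, 81/16, -243/32, 729/64]; [0, -3, 9, -81/4, 81/2, -1215/16, 2187/16]; [0, 0, 9, -81/2, 243/2, -1215/4, 10935/16]; [0, 0, 0, -27, 162, -1215/2, 3645/2]; [0, 0, 0, 0, 81, -1215/2, 10935/4]; [0, 0, 0, 0, 0, -243, 2187]; [0, 0, 0, 0, 0, 0, 729]] (rows listed top to bottom)


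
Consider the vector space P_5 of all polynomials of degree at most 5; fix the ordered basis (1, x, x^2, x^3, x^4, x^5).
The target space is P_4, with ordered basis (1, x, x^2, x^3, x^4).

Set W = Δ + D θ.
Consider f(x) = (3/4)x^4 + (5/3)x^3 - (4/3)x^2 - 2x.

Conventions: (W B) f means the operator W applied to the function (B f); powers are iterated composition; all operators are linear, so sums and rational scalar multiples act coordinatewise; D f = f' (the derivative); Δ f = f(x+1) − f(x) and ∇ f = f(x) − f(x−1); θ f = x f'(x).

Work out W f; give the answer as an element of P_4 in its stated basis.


the image equals g(x) = 15x^3 + (49/2)x^2 - 35/12

Δ f = 3x^3 + (19/2)x^2 + (16/3)x - 11/12
θ f = 3x^4 + 5x^3 - (8/3)x^2 - 2x
D θ f = 12x^3 + 15x^2 - (16/3)x - 2
(Δ + D θ) f = 15x^3 + (49/2)x^2 - 35/12


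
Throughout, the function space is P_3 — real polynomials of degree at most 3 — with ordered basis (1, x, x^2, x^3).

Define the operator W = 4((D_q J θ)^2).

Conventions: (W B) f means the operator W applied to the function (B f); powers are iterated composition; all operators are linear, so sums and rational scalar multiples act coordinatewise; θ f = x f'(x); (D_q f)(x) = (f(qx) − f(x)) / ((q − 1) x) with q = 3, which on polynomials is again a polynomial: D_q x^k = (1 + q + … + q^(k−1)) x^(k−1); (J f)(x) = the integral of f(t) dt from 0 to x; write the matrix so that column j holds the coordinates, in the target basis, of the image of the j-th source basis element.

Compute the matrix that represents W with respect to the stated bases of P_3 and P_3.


the matrix is [[0, 0, 0, 0]; [0, 16, 0, 0]; [0, 0, 2704/9, 0]; [0, 0, 0, 3600]] (rows listed top to bottom)

image of 1: 0
image of x: 16x
image of x^2: (2704/9)x^2
image of x^3: 3600x^3
each image's coordinates form column j of the matrix


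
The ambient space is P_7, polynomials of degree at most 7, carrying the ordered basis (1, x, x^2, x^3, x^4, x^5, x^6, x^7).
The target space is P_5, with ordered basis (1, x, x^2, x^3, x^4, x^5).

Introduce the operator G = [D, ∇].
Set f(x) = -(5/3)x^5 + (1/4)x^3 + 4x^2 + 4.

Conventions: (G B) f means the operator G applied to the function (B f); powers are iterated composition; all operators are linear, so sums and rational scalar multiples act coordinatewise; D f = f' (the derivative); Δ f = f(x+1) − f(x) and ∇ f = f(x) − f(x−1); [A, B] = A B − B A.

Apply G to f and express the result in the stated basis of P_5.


the result is g(x) = 0

∇ f = -(25/3)x^4 + (50/3)x^3 - (191/12)x^2 + (187/12)x - 65/12
D ∇ f = -(100/3)x^3 + 50x^2 - (191/6)x + 187/12
D f = -(25/3)x^4 + (3/4)x^2 + 8x
∇ D f = -(100/3)x^3 + 50x^2 - (191/6)x + 187/12
[D, ∇] f = 0


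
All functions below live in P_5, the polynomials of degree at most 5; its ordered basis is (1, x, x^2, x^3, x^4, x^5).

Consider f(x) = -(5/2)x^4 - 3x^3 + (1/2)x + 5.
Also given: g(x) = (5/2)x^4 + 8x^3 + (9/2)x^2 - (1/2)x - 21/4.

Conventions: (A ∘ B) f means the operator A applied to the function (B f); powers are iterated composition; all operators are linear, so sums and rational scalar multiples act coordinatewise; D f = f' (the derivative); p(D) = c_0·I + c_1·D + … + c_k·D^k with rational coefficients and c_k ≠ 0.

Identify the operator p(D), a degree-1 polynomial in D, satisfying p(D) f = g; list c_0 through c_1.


c_0 = -1, c_1 = -1/2

D^0 f = -(5/2)x^4 - 3x^3 + (1/2)x + 5
D^1 f = -10x^3 - 9x^2 + 1/2
matching coefficients of g against c_0 f + c_1 Df + … from the top degree down determines the c_i
solution: c_0 = -1, c_1 = -1/2


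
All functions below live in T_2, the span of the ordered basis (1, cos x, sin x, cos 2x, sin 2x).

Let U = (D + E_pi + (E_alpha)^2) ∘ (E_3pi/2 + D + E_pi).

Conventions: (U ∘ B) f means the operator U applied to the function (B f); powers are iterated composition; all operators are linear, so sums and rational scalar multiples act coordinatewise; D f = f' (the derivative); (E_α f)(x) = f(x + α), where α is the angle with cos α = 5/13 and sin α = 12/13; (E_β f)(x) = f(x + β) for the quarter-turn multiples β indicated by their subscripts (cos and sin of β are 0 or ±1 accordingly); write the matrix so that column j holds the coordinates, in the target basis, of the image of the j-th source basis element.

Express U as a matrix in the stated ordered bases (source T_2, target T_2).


the matrix is [[4, 0, 0, 0, 0]; [0, 288/169, -289/169, 0, 0]; [0, 289/169, 288/169, 0, 0]; [0, 0, 0, -57124/28561, 56644/28561]; [0, 0, 0, -56644/28561, -57124/28561]] (rows listed top to bottom)

image of 1: 4
image of cos x: (288/169)cos x + (289/169)sin x
image of sin x: -(289/169)cos x + (288/169)sin x
image of cos 2x: -(57124/28561)cos 2x - (56644/28561)sin 2x
image of sin 2x: (56644/28561)cos 2x - (57124/28561)sin 2x
each image's coordinates form column j of the matrix


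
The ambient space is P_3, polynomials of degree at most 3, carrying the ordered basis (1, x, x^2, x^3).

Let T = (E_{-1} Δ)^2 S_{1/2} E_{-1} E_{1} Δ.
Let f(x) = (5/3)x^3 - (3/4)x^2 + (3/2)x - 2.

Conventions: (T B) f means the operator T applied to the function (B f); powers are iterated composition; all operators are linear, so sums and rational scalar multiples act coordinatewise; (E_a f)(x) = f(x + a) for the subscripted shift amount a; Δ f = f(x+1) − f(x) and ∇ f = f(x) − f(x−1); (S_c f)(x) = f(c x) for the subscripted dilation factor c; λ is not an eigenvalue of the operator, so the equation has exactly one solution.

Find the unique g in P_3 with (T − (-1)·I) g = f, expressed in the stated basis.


write g with unknown coordinates in the stated basis and equate coefficients in (T − (-1)·I) g = f
solving from the highest basis element down gives g = (5/3)x^3 - (3/4)x^2 + (3/2)x - 9/2
check: T g = 5/2
so T g − (-1)·g = (5/3)x^3 - (3/4)x^2 + (3/2)x - 2 = f ✓

the image equals g(x) = (5/3)x^3 - (3/4)x^2 + (3/2)x - 9/2


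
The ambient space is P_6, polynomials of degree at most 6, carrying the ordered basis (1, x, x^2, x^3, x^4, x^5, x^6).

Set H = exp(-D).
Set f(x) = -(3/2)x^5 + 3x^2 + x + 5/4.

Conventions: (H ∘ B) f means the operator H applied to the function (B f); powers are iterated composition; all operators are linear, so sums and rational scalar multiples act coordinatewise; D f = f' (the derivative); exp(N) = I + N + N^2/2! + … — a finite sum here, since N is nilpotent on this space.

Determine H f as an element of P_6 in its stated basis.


the result is g(x) = -(3/2)x^5 + (15/2)x^4 - 15x^3 + 18x^2 - (25/2)x + 19/4

order-1 term: (15/2)x^4 - 6x - 1
order-2 term: -15x^3 + 3
order-3 term: 15x^2
order-4 term: -(15/2)x
order-5 term: 3/2
the series for exp(-D) f terminates at order 5
exp(-D) f = -(3/2)x^5 + (15/2)x^4 - 15x^3 + 18x^2 - (25/2)x + 19/4


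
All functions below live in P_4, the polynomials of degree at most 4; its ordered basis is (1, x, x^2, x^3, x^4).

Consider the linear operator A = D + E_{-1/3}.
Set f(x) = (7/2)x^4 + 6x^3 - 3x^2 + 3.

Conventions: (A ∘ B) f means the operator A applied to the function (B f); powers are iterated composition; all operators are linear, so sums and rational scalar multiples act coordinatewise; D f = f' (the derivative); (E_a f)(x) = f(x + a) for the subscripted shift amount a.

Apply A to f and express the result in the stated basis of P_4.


the image equals g(x) = (7/2)x^4 + (46/3)x^3 + (34/3)x^2 - (68/27)x + 403/162

D f = 14x^3 + 18x^2 - 6x
E_{-1/3} f = (7/2)x^4 + (4/3)x^3 - (20/3)x^2 + (94/27)x + 403/162
(D + E_{-1/3}) f = (7/2)x^4 + (46/3)x^3 + (34/3)x^2 - (68/27)x + 403/162


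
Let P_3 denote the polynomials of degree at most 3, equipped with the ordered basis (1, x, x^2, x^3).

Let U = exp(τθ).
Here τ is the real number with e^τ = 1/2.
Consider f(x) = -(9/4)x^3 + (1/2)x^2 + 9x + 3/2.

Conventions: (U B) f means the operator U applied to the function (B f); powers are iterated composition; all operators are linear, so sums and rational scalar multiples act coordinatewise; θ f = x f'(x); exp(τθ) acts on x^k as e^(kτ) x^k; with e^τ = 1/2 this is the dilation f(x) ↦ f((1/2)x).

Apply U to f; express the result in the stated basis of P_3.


the image equals g(x) = -(9/32)x^3 + (1/8)x^2 + (9/2)x + 3/2

exp(τθ) x^k = e^(kτ) x^k; with e^τ = 1/2 this sends x^k to (1/2)^k x^k
x ↦ 1/2 x
x^2 ↦ 1/4 x^2
x^3 ↦ 1/8 x^3
applying this coordinatewise to f: exp(τθ) f = -(9/32)x^3 + (1/8)x^2 + (9/2)x + 3/2


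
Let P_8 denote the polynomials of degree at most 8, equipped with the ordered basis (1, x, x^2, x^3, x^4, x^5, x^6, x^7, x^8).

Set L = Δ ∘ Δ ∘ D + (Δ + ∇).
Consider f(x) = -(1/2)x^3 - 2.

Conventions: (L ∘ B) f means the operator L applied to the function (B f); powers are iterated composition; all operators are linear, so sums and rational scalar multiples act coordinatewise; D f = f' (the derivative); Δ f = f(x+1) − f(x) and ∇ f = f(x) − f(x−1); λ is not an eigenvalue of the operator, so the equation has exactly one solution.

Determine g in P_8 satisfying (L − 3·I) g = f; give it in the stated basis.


write g with unknown coordinates in the stated basis and equate coefficients in (L − 3·I) g = f
solving from the highest basis element down gives g = (1/6)x^3 + (1/3)x^2 + (4/9)x + 38/27
check: L g = x^2 + (4/3)x + 20/9
so L g − 3·g = -(1/2)x^3 - 2 = f ✓

the image equals g(x) = (1/6)x^3 + (1/3)x^2 + (4/9)x + 38/27


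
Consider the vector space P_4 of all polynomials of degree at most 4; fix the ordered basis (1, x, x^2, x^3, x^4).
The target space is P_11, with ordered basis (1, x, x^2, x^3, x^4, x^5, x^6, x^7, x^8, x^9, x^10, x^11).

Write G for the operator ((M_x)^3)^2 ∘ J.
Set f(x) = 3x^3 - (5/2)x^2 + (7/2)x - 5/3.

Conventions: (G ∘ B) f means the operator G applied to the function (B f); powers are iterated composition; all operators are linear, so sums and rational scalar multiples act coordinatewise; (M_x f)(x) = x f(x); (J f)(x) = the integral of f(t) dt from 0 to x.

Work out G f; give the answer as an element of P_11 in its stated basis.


the image equals g(x) = (3/4)x^10 - (5/6)x^9 + (7/4)x^8 - (5/3)x^7

J f = (3/4)x^4 - (5/6)x^3 + (7/4)x^2 - (5/3)x
M_x J f = (3/4)x^5 - (5/6)x^4 + (7/4)x^3 - (5/3)x^2
M_x M_x J f = (3/4)x^6 - (5/6)x^5 + (7/4)x^4 - (5/3)x^3
M_x M_x M_x J f = (3/4)x^7 - (5/6)x^6 + (7/4)x^5 - (5/3)x^4
M_x (M_x)^3 J f = (3/4)x^8 - (5/6)x^7 + (7/4)x^6 - (5/3)x^5
M_x M_x (M_x)^3 J f = (3/4)x^9 - (5/6)x^8 + (7/4)x^7 - (5/3)x^6
M_x M_x M_x (M_x)^3 J f = (3/4)x^10 - (5/6)x^9 + (7/4)x^8 - (5/3)x^7


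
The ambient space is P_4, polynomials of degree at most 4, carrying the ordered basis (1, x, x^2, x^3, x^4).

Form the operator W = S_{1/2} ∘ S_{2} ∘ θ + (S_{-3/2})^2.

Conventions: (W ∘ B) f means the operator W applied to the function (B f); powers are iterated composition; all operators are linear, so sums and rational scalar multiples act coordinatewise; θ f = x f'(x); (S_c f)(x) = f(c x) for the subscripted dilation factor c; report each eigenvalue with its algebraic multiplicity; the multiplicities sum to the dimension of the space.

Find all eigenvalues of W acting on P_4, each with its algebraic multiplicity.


image of 1: 1
image of x: (13/4)x
image of x^2: (113/16)x^2
image of x^3: (921/64)x^3
image of x^4: (7585/256)x^4
the matrix is upper triangular; its diagonal is (1, 13/4, 113/16, 921/64, 7585/256)
for a triangular matrix the eigenvalues are the diagonal entries, with algebraic multiplicity their repetition count

λ = 1 (multiplicity 1), λ = 13/4 (multiplicity 1), λ = 113/16 (multiplicity 1), λ = 921/64 (multiplicity 1), λ = 7585/256 (multiplicity 1)


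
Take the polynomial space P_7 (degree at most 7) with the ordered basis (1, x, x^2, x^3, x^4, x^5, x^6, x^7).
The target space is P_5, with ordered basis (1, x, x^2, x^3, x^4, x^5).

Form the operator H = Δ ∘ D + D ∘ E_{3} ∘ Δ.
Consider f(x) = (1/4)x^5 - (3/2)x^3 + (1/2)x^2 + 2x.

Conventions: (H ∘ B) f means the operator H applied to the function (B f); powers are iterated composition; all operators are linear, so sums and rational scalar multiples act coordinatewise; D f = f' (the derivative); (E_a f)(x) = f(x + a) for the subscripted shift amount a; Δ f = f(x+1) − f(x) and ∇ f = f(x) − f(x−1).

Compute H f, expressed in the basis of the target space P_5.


g(x) = 10x^3 + 60x^2 + 172x + 186

D f = (5/4)x^4 - (9/2)x^2 + x + 2
Δ D f = 5x^3 + (15/2)x^2 - 4x - 9/4
Δ f = (5/4)x^4 + (5/2)x^3 - 2x^2 - (9/4)x + 5/4
E_{3} Δ f = (5/4)x^4 + (35/2)x^3 + 88x^2 + (753/4)x + 581/4
D E_{3} Δ f = 5x^3 + (105/2)x^2 + 176x + 753/4
(Δ ∘ D + D ∘ E_{3} ∘ Δ) f = 10x^3 + 60x^2 + 172x + 186


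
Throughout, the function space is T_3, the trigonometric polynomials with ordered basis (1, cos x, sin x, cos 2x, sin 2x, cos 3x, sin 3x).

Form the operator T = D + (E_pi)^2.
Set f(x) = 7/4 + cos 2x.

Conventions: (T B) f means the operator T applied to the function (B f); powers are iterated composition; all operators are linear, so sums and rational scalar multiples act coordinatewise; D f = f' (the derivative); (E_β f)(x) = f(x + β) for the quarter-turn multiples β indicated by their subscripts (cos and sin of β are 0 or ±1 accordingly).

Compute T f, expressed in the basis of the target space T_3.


the result is g(x) = 7/4 + cos 2x - 2sin 2x

D f = -2sin 2x
E_pi f = 7/4 + cos 2x
E_pi E_pi f = 7/4 + cos 2x
(D + (E_pi)^2) f = 7/4 + cos 2x - 2sin 2x


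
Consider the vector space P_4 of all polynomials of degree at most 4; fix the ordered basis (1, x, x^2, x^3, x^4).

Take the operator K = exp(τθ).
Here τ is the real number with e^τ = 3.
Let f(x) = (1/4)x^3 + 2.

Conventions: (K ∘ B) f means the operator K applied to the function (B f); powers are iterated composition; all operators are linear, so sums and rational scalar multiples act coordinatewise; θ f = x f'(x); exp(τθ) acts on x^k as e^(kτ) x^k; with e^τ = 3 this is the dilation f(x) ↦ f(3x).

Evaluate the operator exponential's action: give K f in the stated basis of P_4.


exp(τθ) x^k = e^(kτ) x^k; with e^τ = 3 this sends x^k to 3^k x^k
x^3 ↦ 27 x^3
applying this coordinatewise to f: exp(τθ) f = (27/4)x^3 + 2

g(x) = (27/4)x^3 + 2


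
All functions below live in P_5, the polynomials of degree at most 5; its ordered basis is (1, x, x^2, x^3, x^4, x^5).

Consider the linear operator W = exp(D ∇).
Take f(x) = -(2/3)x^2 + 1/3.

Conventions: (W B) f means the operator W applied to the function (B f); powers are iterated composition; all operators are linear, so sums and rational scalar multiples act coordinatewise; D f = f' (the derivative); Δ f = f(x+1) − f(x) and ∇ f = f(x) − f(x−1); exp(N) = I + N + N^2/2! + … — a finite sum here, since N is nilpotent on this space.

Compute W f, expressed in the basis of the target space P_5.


g(x) = -(2/3)x^2 - 1

order-1 term: -4/3
the series for exp(D ∇) f terminates at order 1
exp(D ∇) f = -(2/3)x^2 - 1


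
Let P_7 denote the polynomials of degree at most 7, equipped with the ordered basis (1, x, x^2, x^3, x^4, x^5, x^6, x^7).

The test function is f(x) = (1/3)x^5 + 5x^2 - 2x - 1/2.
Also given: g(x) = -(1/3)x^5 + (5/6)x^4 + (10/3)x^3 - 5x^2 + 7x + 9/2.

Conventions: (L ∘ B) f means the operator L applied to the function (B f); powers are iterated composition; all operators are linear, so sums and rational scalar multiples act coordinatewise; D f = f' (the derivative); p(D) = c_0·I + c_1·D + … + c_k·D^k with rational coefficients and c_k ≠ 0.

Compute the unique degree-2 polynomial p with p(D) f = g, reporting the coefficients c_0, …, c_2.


c_0 = -1, c_1 = 1/2, c_2 = 1/2

D^0 f = (1/3)x^5 + 5x^2 - 2x - 1/2
D^1 f = (5/3)x^4 + 10x - 2
D^2 f = (20/3)x^3 + 10
matching coefficients of g against c_0 f + c_1 Df + … from the top degree down determines the c_i
solution: c_0 = -1, c_1 = 1/2, c_2 = 1/2


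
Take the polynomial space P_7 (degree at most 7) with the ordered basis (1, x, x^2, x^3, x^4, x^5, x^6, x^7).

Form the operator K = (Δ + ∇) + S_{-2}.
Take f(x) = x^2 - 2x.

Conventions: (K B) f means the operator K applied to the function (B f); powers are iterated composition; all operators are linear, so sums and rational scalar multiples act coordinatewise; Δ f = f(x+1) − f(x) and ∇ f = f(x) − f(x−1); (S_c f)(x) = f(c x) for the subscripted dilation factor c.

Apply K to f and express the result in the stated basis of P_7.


Δ f = 2x - 1
∇ f = 2x - 3
(Δ + ∇) f = 4x - 4
S_{-2} f = 4x^2 + 4x
((Δ + ∇) + S_{-2}) f = 4x^2 + 8x - 4

the result is g(x) = 4x^2 + 8x - 4


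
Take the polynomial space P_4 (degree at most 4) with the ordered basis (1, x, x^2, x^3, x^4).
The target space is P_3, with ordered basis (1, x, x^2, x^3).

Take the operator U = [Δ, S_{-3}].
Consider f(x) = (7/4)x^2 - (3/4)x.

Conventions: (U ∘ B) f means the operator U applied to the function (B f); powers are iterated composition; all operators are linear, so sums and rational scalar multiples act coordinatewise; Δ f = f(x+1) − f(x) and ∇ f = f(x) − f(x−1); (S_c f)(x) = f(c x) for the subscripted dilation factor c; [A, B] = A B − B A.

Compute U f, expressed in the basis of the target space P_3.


S_{-3} f = (63/4)x^2 + (9/4)x
Δ S_{-3} f = (63/2)x + 18
Δ f = (7/2)x + 1
S_{-3} Δ f = -(21/2)x + 1
[Δ, S_{-3}] f = 42x + 17

the result is g(x) = 42x + 17


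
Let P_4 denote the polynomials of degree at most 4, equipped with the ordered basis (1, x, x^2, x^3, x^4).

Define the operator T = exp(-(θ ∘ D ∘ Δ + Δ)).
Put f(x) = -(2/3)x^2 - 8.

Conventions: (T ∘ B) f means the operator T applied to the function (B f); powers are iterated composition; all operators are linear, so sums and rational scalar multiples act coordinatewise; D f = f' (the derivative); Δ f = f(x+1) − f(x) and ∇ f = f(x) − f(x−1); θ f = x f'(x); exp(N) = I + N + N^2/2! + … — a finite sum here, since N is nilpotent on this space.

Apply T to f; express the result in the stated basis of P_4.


g(x) = -(2/3)x^2 + (4/3)x - 8

order-1 term: (4/3)x + 2/3
order-2 term: -2/3
the series for exp(-(θ ∘ D ∘ Δ + Δ)) f terminates at order 2
exp(-(θ ∘ D ∘ Δ + Δ)) f = -(2/3)x^2 + (4/3)x - 8


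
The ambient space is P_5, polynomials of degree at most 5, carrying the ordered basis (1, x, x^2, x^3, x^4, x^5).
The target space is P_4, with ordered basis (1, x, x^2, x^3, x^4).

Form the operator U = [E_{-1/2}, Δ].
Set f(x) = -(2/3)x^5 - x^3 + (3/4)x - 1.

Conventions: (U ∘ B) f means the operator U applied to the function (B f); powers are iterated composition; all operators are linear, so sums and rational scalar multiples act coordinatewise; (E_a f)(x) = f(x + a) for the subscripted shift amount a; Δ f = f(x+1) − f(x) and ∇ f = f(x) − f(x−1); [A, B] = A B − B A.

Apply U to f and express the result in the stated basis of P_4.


Δ f = -(10/3)x^4 - (20/3)x^3 - (29/3)x^2 - (19/3)x - 11/12
E_{-1/2} Δ f = -(10/3)x^4 - (14/3)x^2 + 11/24
E_{-1/2} f = -(2/3)x^5 + (5/3)x^4 - (8/3)x^3 + (7/3)x^2 - (5/24)x - 59/48
Δ E_{-1/2} f = -(10/3)x^4 - (14/3)x^2 + 11/24
[E_{-1/2}, Δ] f = 0

g(x) = 0


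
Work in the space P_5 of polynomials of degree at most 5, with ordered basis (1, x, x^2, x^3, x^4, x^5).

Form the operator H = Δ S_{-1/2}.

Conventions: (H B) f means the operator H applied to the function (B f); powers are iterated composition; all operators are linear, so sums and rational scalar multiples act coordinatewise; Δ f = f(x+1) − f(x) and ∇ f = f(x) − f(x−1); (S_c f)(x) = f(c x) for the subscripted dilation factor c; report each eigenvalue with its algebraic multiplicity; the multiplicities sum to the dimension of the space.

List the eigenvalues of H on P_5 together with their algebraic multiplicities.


image of 1: 0
image of x: -1/2
image of x^2: (1/2)x + 1/4
image of x^3: -(3/8)x^2 - (3/8)x - 1/8
image of x^4: (1/4)x^3 + (3/8)x^2 + (1/4)x + 1/16
image of x^5: -(5/32)x^4 - (5/16)x^3 - (5/16)x^2 - (5/32)x - 1/32
the matrix is upper triangular; its diagonal is (0, 0, 0, 0, 0, 0)
for a triangular matrix the eigenvalues are the diagonal entries, with algebraic multiplicity their repetition count

λ = 0 (multiplicity 6)


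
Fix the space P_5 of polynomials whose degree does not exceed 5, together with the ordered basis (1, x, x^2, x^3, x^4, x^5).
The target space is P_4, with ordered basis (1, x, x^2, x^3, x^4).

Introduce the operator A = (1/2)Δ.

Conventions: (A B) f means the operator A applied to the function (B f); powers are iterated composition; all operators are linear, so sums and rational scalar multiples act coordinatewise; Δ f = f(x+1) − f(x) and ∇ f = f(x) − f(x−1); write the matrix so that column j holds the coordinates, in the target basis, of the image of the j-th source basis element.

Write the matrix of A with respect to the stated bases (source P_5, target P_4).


the matrix is [[0, 1/2, 1/2, 1/2, 1/2, 1/2]; [0, 0, 1, 3/2, 2, 5/2]; [0, 0, 0, 3/2, 3, 5]; [0, 0, 0, 0, 2, 5]; [0, 0, 0, 0, 0, 5/2]] (rows listed top to bottom)

image of 1: 0
image of x: 1/2
image of x^2: x + 1/2
image of x^3: (3/2)x^2 + (3/2)x + 1/2
image of x^4: 2x^3 + 3x^2 + 2x + 1/2
image of x^5: (5/2)x^4 + 5x^3 + 5x^2 + (5/2)x + 1/2
each image's coordinates form column j of the matrix


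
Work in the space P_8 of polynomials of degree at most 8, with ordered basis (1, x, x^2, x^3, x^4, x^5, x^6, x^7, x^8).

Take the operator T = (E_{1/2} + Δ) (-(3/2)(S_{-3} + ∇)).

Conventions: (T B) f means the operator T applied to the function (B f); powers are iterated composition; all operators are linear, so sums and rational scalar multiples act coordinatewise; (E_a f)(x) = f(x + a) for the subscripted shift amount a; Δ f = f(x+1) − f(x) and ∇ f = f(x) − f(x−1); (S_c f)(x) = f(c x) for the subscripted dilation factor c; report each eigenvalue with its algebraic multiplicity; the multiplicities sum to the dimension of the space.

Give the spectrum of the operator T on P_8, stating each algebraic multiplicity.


λ = -19683/2 (multiplicity 1), λ = -2187/2 (multiplicity 1), λ = -243/2 (multiplicity 1), λ = -27/2 (multiplicity 1), λ = -3/2 (multiplicity 1), λ = 9/2 (multiplicity 1), λ = 81/2 (multiplicity 1), λ = 729/2 (multiplicity 1), λ = 6561/2 (multiplicity 1)

image of 1: -3/2
image of x: (9/2)x + 21/4
image of x^2: -(27/2)x^2 - (87/2)x - 159/8
image of x^3: (81/2)x^3 + (711/4)x^2 + (1143/8)x + 723/16
image of x^4: -(243/2)x^4 - 735x^3 - (3717/4)x^2 - (2193/4)x - 4227/32
image of x^5: (729/2)x^5 + (10905/4)x^4 + (18105/4)x^3 + (32775/8)x^2 + (61485/32)x + 24051/64
image of x^6: -(2187/2)x^6 - (19701/2)x^5 - (164385/8)x^4 - (98445/4)x^3 - (559125/32)x^2 - (216531/32)x - 142539/128
image of x^7: (6561/2)x^7 + (137739/4)x^6 + (688401/8)x^5 + (2066505/16)x^4 + (3900435/32)x^3 + (4546647/64)x^2 + (2982567/128)x + 846363/256
image of x^8: -(19683/2)x^8 - 118110x^7 - (689073/2)x^6 - (1240071/2)x^5 - (11714745/16)x^4 - (4546815/8)x^3 - (8958453/32)x^2 - (2539113/32)x - 5060067/512
the matrix is upper triangular; its diagonal is (-3/2, 9/2, -27/2, 81/2, -243/2, 729/2, -2187/2, 6561/2, -19683/2)
for a triangular matrix the eigenvalues are the diagonal entries, with algebraic multiplicity their repetition count


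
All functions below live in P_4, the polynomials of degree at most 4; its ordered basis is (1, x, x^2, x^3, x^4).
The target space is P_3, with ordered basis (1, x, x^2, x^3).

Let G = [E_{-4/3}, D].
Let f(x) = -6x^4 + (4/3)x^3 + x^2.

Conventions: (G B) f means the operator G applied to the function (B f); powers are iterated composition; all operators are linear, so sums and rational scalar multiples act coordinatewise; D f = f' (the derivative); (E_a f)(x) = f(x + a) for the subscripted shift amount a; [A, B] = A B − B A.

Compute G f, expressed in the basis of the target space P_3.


D f = -24x^3 + 4x^2 + 2x
E_{-4/3} D f = -24x^3 + 100x^2 - (410/3)x + 184/3
E_{-4/3} f = -6x^4 + (100/3)x^3 - (205/3)x^2 + (184/3)x - 1648/81
D E_{-4/3} f = -24x^3 + 100x^2 - (410/3)x + 184/3
[E_{-4/3}, D] f = 0

the image equals g(x) = 0


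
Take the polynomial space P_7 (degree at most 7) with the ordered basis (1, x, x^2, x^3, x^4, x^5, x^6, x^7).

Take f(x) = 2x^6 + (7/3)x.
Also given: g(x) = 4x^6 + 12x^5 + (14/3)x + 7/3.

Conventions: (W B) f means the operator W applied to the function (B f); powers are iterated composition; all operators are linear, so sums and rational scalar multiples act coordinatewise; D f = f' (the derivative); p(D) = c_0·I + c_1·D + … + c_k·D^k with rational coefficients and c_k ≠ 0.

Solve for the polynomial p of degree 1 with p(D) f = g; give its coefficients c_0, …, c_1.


D^0 f = 2x^6 + (7/3)x
D^1 f = 12x^5 + 7/3
matching coefficients of g against c_0 f + c_1 Df + … from the top degree down determines the c_i
solution: c_0 = 2, c_1 = 1

p(D) = 2·I + D, i.e. c_0 = 2, c_1 = 1


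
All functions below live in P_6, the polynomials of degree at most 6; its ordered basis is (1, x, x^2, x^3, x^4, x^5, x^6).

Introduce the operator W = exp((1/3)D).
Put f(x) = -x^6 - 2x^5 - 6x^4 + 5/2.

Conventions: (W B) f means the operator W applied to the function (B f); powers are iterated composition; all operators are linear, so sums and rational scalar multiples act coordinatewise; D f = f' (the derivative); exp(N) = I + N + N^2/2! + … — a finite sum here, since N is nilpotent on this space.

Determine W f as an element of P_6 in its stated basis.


g(x) = -x^6 - 4x^5 - 11x^4 - (296/27)x^3 - (133/27)x^2 - (28/27)x + 3523/1458

order-1 term: -2x^5 - (10/3)x^4 - 8x^3
order-2 term: -(5/3)x^4 - (20/9)x^3 - 4x^2
order-3 term: -(20/27)x^3 - (20/27)x^2 - (8/9)x
order-4 term: -(5/27)x^2 - (10/81)x - 2/27
order-5 term: -(2/81)x - 2/243
order-6 term: -1/729
the series for exp((1/3)D) f terminates at order 6
exp((1/3)D) f = -x^6 - 4x^5 - 11x^4 - (296/27)x^3 - (133/27)x^2 - (28/27)x + 3523/1458


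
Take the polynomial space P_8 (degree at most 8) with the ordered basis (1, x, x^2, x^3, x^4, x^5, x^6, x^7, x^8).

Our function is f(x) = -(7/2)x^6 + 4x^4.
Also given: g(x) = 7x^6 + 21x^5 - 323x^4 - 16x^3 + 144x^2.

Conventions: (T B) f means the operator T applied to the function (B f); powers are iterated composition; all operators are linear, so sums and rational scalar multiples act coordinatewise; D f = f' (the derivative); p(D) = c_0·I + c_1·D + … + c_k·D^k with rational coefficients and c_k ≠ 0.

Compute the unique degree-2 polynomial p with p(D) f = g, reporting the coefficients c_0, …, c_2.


D^0 f = -(7/2)x^6 + 4x^4
D^1 f = -21x^5 + 16x^3
D^2 f = -105x^4 + 48x^2
matching coefficients of g against c_0 f + c_1 Df + … from the top degree down determines the c_i
solution: c_0 = -2, c_1 = -1, c_2 = 3

c_0 = -2, c_1 = -1, c_2 = 3


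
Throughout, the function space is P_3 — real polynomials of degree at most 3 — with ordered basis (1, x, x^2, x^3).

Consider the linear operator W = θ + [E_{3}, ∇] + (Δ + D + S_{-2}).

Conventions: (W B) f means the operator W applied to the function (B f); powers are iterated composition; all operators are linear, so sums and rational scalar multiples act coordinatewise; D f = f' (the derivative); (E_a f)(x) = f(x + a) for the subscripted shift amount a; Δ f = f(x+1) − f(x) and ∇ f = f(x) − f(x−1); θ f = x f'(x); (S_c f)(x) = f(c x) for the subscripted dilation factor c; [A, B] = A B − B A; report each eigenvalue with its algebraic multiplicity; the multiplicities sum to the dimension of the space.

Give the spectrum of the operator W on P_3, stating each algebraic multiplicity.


λ = -5 (multiplicity 1), λ = -1 (multiplicity 1), λ = 1 (multiplicity 1), λ = 6 (multiplicity 1)

image of 1: 1
image of x: -x + 2
image of x^2: 6x^2 + 4x + 1
image of x^3: -5x^3 + 6x^2 + 3x + 1
the matrix is upper triangular; its diagonal is (1, -1, 6, -5)
for a triangular matrix the eigenvalues are the diagonal entries, with algebraic multiplicity their repetition count
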